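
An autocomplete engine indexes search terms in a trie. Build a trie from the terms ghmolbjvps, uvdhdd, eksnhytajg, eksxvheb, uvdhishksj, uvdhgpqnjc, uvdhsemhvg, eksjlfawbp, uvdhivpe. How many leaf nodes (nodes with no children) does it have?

9

A leaf is a node with no children — equivalently, the end of a word that is not a proper prefix of any other stored word.
Those words: "eksjlfawbp", "eksnhytajg", "eksxvheb", "ghmolbjvps", "uvdhdd", "uvdhgpqnjc", "uvdhishksj", "uvdhivpe", "uvdhsemhvg"
Leaf count: 9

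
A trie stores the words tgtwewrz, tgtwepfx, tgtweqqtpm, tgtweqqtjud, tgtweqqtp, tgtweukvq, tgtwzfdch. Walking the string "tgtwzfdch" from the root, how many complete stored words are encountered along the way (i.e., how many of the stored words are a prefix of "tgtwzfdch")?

Walk "tgtwzfdch" from the root; an end-of-word marker is hit whenever a stored word is a prefix of "tgtwzfdch".
Prefixes of the query that are stored words: "tgtwzfdch"
Count: 1

1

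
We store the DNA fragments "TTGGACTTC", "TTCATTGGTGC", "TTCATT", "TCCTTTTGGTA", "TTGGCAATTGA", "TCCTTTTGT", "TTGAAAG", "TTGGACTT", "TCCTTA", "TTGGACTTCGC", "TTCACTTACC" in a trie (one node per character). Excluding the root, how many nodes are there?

49

Count nodes per top-level branch (shared prefixes stored once):
  'T'-branch (TCCTTA, TCCTTTTGGTA, TCCTTTTGT, TTCACTTACC, TTCATT, TTCATTGGTGC, TTGAAAG, TTGGACTT, TTGGACTTC, TTGGACTTCGC, TTGGCAATTGA): 49 nodes
Sum: 49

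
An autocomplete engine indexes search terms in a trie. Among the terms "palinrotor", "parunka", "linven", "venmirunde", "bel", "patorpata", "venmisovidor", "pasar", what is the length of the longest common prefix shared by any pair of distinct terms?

The deepest shared node is where two words last agree before diverging.
e.g. "venmirunde" and "venmisovidor" share the prefix "venmi" of length 5; no pair shares a longer one.
Longest shared-prefix length: 5

5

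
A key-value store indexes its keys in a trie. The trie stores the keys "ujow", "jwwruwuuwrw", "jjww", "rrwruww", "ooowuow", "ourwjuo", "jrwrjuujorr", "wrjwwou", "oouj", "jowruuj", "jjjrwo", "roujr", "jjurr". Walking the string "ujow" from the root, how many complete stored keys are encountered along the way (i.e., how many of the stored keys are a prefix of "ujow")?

Check each prefix of "ujow" against the stored set — each match is an end-marker on the path.
Prefixes of the query that are stored words: "ujow"
Count: 1

1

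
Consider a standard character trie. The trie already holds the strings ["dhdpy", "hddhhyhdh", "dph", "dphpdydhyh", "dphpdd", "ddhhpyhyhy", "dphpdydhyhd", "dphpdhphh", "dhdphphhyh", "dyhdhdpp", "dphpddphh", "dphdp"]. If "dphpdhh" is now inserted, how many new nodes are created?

1

"dphpdh" is already a path in the trie; the remaining "h" must be added.
So 7 − 6 = 1 new nodes.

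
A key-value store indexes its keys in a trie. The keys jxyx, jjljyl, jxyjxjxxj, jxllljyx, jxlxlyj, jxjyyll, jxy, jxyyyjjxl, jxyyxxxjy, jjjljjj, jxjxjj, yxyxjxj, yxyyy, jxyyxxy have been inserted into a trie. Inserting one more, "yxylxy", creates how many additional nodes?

Walking "yxylxy" from the root, the first 3 characters ("yxy") follow existing edges; "l" is the first miss.
So 6 − 3 = 3 new nodes.

3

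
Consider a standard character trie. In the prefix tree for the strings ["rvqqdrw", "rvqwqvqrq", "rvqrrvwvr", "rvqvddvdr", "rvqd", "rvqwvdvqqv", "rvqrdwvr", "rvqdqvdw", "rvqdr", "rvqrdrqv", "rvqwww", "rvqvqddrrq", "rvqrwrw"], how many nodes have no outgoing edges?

A leaf is a node with no children — equivalently, the end of a word that is not a proper prefix of any other stored word.
Those words: "rvqdqvdw", "rvqdr", "rvqqdrw", "rvqrdrqv", "rvqrdwvr", "rvqrrvwvr", "rvqrwrw", "rvqvddvdr", "rvqvqddrrq", "rvqwqvqrq", "rvqwvdvqqv", "rvqwww"
Leaf count: 12

12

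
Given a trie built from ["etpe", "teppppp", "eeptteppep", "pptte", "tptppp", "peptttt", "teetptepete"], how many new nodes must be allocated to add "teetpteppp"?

"teetptep" is already a path in the trie; the remaining "pp" must be added.
So 10 − 8 = 2 new nodes.

2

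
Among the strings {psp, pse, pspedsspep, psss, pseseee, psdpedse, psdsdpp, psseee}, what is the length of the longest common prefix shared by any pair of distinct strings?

Look for the deepest trie node that still has at least two words in its subtree.
e.g. "psdpedse" and "psdsdpp" share the prefix "psd" of length 3; no pair shares a longer one.
Longest shared-prefix length: 3

3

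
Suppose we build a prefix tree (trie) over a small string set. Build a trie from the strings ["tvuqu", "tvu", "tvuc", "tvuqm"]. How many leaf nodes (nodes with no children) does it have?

Leaves are exactly the stored words that no other stored word extends.
Those words: "tvuc", "tvuqm", "tvuqu"
Leaf count: 3

3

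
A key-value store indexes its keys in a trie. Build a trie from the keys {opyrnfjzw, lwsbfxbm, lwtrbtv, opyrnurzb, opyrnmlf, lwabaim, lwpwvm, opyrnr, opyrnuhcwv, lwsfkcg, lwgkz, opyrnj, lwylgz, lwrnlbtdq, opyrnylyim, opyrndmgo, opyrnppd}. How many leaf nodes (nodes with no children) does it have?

A leaf is a node with no children — equivalently, the end of a word that is not a proper prefix of any other stored word.
Those words: "lwabaim", "lwgkz", "lwpwvm", "lwrnlbtdq", "lwsbfxbm", "lwsfkcg", "lwtrbtv", "lwylgz", "opyrndmgo", "opyrnfjzw", "opyrnj", "opyrnmlf", "opyrnppd", "opyrnr", "opyrnuhcwv", "opyrnurzb", "opyrnylyim"
Leaf count: 17

17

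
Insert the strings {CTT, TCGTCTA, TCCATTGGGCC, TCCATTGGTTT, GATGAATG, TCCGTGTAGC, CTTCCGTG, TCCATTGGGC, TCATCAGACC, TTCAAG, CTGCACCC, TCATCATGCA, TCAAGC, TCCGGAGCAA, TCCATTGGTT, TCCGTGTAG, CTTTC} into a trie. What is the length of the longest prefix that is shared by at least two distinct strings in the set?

10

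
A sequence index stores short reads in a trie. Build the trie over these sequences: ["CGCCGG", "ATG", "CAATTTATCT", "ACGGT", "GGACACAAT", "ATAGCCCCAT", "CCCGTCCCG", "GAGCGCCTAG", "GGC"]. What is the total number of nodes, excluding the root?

57

Count nodes per top-level branch (shared prefixes stored once):
  'A'-branch (ACGGT, ATAGCCCCAT, ATG): 15 nodes
  'C'-branch (CAATTTATCT, CCCGTCCCG, CGCCGG): 23 nodes
  'G'-branch (GAGCGCCTAG, GGACACAAT, GGC): 19 nodes
Sum: 57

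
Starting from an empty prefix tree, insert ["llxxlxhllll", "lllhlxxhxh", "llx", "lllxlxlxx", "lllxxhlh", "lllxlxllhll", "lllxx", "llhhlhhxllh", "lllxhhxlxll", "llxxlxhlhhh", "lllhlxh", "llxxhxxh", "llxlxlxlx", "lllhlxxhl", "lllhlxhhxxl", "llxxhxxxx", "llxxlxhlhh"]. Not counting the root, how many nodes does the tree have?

Insert word by word; a character creates a node only if that edge doesn't already exist:
  "llxxlxhllll" → 11 new (l, l, x, x, l, x, h, l, l, l, l)
  "lllhlxxhxh" → prefix "ll" already present; 8 new (l, h, l, x, x, h, x, h)
  "llx" → prefix "llx" already present; 0 new (none)
  "lllxlxlxx" → prefix "lll" already present; 6 new (x, l, x, l, x, x)
  "lllxxhlh" → prefix "lllx" already present; 4 new (x, h, l, h)
  "lllxlxllhll" → prefix "lllxlxl" already present; 4 new (l, h, l, l)
  "lllxx" → prefix "lllxx" already present; 0 new (none)
  "llhhlhhxllh" → prefix "ll" already present; 9 new (h, h, l, h, h, x, l, l, h)
  "lllxhhxlxll" → prefix "lllx" already present; 7 new (h, h, x, l, x, l, l)
  "llxxlxhlhhh" → prefix "llxxlxhl" already present; 3 new (h, h, h)
  "lllhlxh" → prefix "lllhlx" already present; 1 new (h)
  "llxxhxxh" → prefix "llxx" already present; 4 new (h, x, x, h)
  "llxlxlxlx" → prefix "llx" already present; 6 new (l, x, l, x, l, x)
  "lllhlxxhl" → prefix "lllhlxxh" already present; 1 new (l)
  "lllhlxhhxxl" → prefix "lllhlxh" already present; 4 new (h, x, x, l)
  "llxxhxxxx" → prefix "llxxhxx" already present; 2 new (x, x)
  "llxxlxhlhh" → prefix "llxxlxhlhh" already present; 0 new (none)
Total nodes = 11 + 8 + 0 + 6 + 4 + 4 + 0 + 9 + 7 + 3 + 1 + 4 + 6 + 1 + 4 + 2 + 0 = 70

70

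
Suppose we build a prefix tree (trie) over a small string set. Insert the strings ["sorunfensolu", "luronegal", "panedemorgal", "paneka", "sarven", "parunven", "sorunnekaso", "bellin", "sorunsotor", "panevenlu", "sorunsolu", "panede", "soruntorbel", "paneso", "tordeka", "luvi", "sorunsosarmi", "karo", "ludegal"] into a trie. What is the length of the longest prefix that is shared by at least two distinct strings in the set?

7

Look for the deepest trie node that still has at least two words in its subtree.
e.g. "sorunsolu" and "sorunsosarmi" share the prefix "sorunso" of length 7; no pair shares a longer one.
Longest shared-prefix length: 7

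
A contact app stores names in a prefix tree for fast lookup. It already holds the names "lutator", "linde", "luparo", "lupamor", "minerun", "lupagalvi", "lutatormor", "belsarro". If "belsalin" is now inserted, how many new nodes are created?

3

Walking "belsalin" from the root, the first 5 characters ("belsa") follow existing edges; "l" is the first miss.
Each of the 3 remaining characters creates one node.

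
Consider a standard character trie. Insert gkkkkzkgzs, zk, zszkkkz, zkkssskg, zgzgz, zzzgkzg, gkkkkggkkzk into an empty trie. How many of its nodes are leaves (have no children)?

A leaf is a node with no children — equivalently, the end of a word that is not a proper prefix of any other stored word.
Those words: "gkkkkggkkzk", "gkkkkzkgzs", "zgzgz", "zkkssskg", "zszkkkz", "zzzgkzg"
Leaf count: 6

6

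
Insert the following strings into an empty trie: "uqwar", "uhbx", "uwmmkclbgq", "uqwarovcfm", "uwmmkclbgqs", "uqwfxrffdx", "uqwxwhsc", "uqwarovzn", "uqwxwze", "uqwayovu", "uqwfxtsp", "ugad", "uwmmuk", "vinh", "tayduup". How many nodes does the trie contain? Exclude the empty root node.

62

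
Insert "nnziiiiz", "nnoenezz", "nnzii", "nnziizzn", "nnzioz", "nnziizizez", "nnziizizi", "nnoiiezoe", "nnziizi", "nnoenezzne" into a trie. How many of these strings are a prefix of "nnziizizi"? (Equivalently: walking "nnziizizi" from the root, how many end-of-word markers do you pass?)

Walk "nnziizizi" from the root; an end-of-word marker is hit whenever a stored word is a prefix of "nnziizizi".
Prefixes of the query that are stored words: "nnzii", "nnziizi", "nnziizizi"
Count: 3

3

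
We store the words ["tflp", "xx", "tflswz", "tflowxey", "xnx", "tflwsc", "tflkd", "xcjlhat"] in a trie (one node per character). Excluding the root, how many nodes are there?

27

Trie structure (* marks end of a word):
(root)
├─ t
│  └─ f
│     └─ l
│        ├─ k
│        │  └─ d *
│        ├─ o
│        │  └─ w
│        │     └─ x
│        │        └─ e
│        │           └─ y *
│        ├─ p *
│        ├─ s
│        │  └─ w
│        │     └─ z *
│        └─ w
│           └─ s
│              └─ c *
└─ x
   ├─ c
   │  └─ j
   │     └─ l
   │        └─ h
   │           └─ a
   │              └─ t *
   ├─ n
   │  └─ x *
   └─ x *
Counting every labelled node above: 27.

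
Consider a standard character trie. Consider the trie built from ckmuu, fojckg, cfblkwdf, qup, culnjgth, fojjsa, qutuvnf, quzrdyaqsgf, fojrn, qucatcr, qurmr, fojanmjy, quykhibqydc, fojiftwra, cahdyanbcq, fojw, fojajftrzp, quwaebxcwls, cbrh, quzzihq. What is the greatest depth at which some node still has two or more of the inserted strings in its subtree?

Equivalently: take the maximum, over all pairs, of their longest common prefix length.
"fojajftrzp" and "fojanmjy" agree on "foja" (4 characters) before diverging; nothing deeper is shared.
Longest shared-prefix length: 4

4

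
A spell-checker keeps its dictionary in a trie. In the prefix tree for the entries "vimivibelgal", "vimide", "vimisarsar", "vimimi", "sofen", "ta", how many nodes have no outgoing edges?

6

Leaves are exactly the stored words that no other stored word extends.
Those words: "sofen", "ta", "vimide", "vimimi", "vimisarsar", "vimivibelgal"
Leaf count: 6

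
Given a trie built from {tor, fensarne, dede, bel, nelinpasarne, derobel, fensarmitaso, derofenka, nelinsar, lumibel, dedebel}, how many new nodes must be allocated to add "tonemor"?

5

"to" is already a path in the trie; the remaining "nemor" must be added.
Each of the 5 remaining characters creates one node.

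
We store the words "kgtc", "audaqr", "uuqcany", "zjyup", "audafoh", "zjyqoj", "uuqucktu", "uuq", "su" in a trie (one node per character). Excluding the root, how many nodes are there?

Trie structure (* marks end of a word):
(root)
├─ a
│  └─ u
│     └─ d
│        └─ a
│           ├─ f
│           │  └─ o
│           │     └─ h *
│           └─ q
│              └─ r *
├─ k
│  └─ g
│     └─ t
│        └─ c *
├─ s
│  └─ u *
├─ u
│  └─ u
│     └─ q *
│        ├─ c
│        │  └─ a
│        │     └─ n
│        │        └─ y *
│        └─ u
│           └─ c
│              └─ k
│                 └─ t
│                    └─ u *
└─ z
   └─ j
      └─ y
         ├─ q
         │  └─ o
         │     └─ j *
         └─ u
            └─ p *
Counting every labelled node above: 35.

35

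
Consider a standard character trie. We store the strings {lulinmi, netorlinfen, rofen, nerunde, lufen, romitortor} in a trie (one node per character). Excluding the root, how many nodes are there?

39

Insert word by word; a character creates a node only if that edge doesn't already exist:
  "lulinmi" → 7 new (l, u, l, i, n, m, i)
  "netorlinfen" → 11 new (n, e, t, o, r, l, i, n, f, e, n)
  "rofen" → 5 new (r, o, f, e, n)
  "nerunde" → prefix "ne" already present; 5 new (r, u, n, d, e)
  "lufen" → prefix "lu" already present; 3 new (f, e, n)
  "romitortor" → prefix "ro" already present; 8 new (m, i, t, o, r, t, o, r)
Total nodes = 7 + 11 + 5 + 5 + 3 + 8 = 39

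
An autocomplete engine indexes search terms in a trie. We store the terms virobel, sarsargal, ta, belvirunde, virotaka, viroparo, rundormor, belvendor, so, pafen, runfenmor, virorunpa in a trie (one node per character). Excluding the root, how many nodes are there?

For each word, the new-node count is its length minus the longest prefix already in the trie:
  "virobel" → 7 new (v, i, r, o, b, e, l)
  "sarsargal" → 9 new (s, a, r, s, a, r, g, a, l)
  "ta" → 2 new (t, a)
  "belvirunde" → 10 new (b, e, l, v, i, r, u, n, d, e)
  "virotaka" → prefix "viro" already present; 4 new (t, a, k, a)
  "viroparo" → prefix "viro" already present; 4 new (p, a, r, o)
  "rundormor" → 9 new (r, u, n, d, o, r, m, o, r)
  "belvendor" → prefix "belv" already present; 5 new (e, n, d, o, r)
  "so" → prefix "s" already present; 1 new (o)
  "pafen" → 5 new (p, a, f, e, n)
  "runfenmor" → prefix "run" already present; 6 new (f, e, n, m, o, r)
  "virorunpa" → prefix "viro" already present; 5 new (r, u, n, p, a)
Total nodes = 7 + 9 + 2 + 10 + 4 + 4 + 9 + 5 + 1 + 5 + 6 + 5 = 67

67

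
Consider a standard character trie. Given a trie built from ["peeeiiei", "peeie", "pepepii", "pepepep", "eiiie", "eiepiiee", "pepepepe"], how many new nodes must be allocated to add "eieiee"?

The longest prefix of "eieiee" already in the trie is "eie" (length 3).
New nodes needed: |"eieiee"| − 3 = 6 − 3 = 3.

3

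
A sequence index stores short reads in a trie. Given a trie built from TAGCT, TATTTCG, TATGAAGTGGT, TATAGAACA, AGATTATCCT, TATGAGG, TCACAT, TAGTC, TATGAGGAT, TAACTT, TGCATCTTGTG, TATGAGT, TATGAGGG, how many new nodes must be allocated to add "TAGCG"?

1

Walking "TAGCG" from the root, the first 4 characters ("TAGC") follow existing edges; "G" is the first miss.
Each of the 1 remaining characters creates one node.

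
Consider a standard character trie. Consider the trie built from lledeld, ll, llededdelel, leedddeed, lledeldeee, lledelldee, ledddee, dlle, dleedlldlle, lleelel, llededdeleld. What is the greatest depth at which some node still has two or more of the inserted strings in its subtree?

11

Equivalently: take the maximum, over all pairs, of their longest common prefix length.
"llededdelel" and "llededdeleld" agree on "llededdelel" (11 characters) before diverging; nothing deeper is shared.
Longest shared-prefix length: 11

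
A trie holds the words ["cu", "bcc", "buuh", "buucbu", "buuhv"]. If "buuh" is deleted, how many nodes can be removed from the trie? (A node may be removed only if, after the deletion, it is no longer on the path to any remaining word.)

0

A node on "buuh"'s path can go only if nothing else ends at it or branches off below it.
Every node on "buuh" is still needed (e.g. by "buuhv"), so nothing is freed.
Nodes removed: 0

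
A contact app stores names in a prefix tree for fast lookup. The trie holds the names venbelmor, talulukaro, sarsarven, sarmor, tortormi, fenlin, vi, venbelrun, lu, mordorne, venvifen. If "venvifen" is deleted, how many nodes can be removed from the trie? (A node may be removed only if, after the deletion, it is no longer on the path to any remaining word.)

After clearing the end-marker at "venvifen", prune upward until reaching a node still needed by another word.
The suffix "vifen" (5 nodes) is used only by "venvifen"; the node for "ven" still has the child "b", so pruning stops there.
Nodes removed: 5

5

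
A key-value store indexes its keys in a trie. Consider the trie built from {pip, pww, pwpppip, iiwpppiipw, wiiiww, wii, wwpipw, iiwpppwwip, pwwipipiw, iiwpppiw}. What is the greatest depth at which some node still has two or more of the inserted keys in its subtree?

7

Equivalently: take the maximum, over all pairs, of their longest common prefix length.
"iiwpppiipw" and "iiwpppiw" agree on "iiwpppi" (7 characters) before diverging; nothing deeper is shared.
Longest shared-prefix length: 7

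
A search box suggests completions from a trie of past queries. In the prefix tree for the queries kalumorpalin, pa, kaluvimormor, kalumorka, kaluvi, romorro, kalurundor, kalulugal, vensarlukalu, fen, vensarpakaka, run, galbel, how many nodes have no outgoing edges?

12

Leaves are exactly the stored words that no other stored word extends.
Those words: "fen", "galbel", "kalulugal", "kalumorka", "kalumorpalin", "kalurundor", "kaluvimormor", "pa", "romorro", "run", "vensarlukalu", "vensarpakaka"
Leaf count: 12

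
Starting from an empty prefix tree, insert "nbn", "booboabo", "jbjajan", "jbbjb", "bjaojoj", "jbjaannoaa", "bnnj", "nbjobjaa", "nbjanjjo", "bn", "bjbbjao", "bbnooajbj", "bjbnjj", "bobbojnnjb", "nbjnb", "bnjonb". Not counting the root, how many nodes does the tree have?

For each word, the new-node count is its length minus the longest prefix already in the trie:
  "nbn" → 3 new (n, b, n)
  "booboabo" → 8 new (b, o, o, b, o, a, b, o)
  "jbjajan" → 7 new (j, b, j, a, j, a, n)
  "jbbjb" → prefix "jb" already present; 3 new (b, j, b)
  "bjaojoj" → prefix "b" already present; 6 new (j, a, o, j, o, j)
  "jbjaannoaa" → prefix "jbja" already present; 6 new (a, n, n, o, a, a)
  "bnnj" → prefix "b" already present; 3 new (n, n, j)
  "nbjobjaa" → prefix "nb" already present; 6 new (j, o, b, j, a, a)
  "nbjanjjo" → prefix "nbj" already present; 5 new (a, n, j, j, o)
  "bn" → prefix "bn" already present; 0 new (none)
  "bjbbjao" → prefix "bj" already present; 5 new (b, b, j, a, o)
  "bbnooajbj" → prefix "b" already present; 8 new (b, n, o, o, a, j, b, j)
  "bjbnjj" → prefix "bjb" already present; 3 new (n, j, j)
  "bobbojnnjb" → prefix "bo" already present; 8 new (b, b, o, j, n, n, j, b)
  "nbjnb" → prefix "nbj" already present; 2 new (n, b)
  "bnjonb" → prefix "bn" already present; 4 new (j, o, n, b)
Total nodes = 3 + 8 + 7 + 3 + 6 + 6 + 3 + 6 + 5 + 0 + 5 + 8 + 3 + 8 + 2 + 4 = 77

77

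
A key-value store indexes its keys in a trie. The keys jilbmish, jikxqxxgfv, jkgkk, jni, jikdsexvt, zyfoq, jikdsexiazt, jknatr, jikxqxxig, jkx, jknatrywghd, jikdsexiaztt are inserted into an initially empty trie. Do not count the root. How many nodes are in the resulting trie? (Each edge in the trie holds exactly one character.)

For each word, the new-node count is its length minus the longest prefix already in the trie:
  "jilbmish" → 8 new (j, i, l, b, m, i, s, h)
  "jikxqxxgfv" → prefix "ji" already present; 8 new (k, x, q, x, x, g, f, v)
  "jkgkk" → prefix "j" already present; 4 new (k, g, k, k)
  "jni" → prefix "j" already present; 2 new (n, i)
  "jikdsexvt" → prefix "jik" already present; 6 new (d, s, e, x, v, t)
  "zyfoq" → 5 new (z, y, f, o, q)
  "jikdsexiazt" → prefix "jikdsex" already present; 4 new (i, a, z, t)
  "jknatr" → prefix "jk" already present; 4 new (n, a, t, r)
  "jikxqxxig" → prefix "jikxqxx" already present; 2 new (i, g)
  "jkx" → prefix "jk" already present; 1 new (x)
  "jknatrywghd" → prefix "jknatr" already present; 5 new (y, w, g, h, d)
  "jikdsexiaztt" → prefix "jikdsexiazt" already present; 1 new (t)
Total nodes = 8 + 8 + 4 + 2 + 6 + 5 + 4 + 4 + 2 + 1 + 5 + 1 = 50

50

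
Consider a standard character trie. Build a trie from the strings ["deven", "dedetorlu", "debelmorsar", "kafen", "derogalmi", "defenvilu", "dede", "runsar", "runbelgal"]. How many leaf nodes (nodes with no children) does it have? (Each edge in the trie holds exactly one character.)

Leaves are exactly the stored words that no other stored word extends.
Those words: "debelmorsar", "dedetorlu", "defenvilu", "derogalmi", "deven", "kafen", "runbelgal", "runsar"
Leaf count: 8

8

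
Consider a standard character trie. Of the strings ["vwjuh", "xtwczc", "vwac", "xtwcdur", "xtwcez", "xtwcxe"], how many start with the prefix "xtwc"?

4

Traverse to the node for "xtwc", then collect every word in that subtree.
Words under "xtwc": xtwcdur, xtwcez, xtwcxe, xtwczc
Count: 4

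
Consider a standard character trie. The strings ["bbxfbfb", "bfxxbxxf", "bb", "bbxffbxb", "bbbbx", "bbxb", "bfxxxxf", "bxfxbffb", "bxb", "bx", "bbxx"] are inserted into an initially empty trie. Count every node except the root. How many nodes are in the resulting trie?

For each word, the new-node count is its length minus the longest prefix already in the trie:
  "bbxfbfb" → 7 new (b, b, x, f, b, f, b)
  "bfxxbxxf" → prefix "b" already present; 7 new (f, x, x, b, x, x, f)
  "bb" → prefix "bb" already present; 0 new (none)
  "bbxffbxb" → prefix "bbxf" already present; 4 new (f, b, x, b)
  "bbbbx" → prefix "bb" already present; 3 new (b, b, x)
  "bbxb" → prefix "bbx" already present; 1 new (b)
  "bfxxxxf" → prefix "bfxx" already present; 3 new (x, x, f)
  "bxfxbffb" → prefix "b" already present; 7 new (x, f, x, b, f, f, b)
  "bxb" → prefix "bx" already present; 1 new (b)
  "bx" → prefix "bx" already present; 0 new (none)
  "bbxx" → prefix "bbx" already present; 1 new (x)
Total nodes = 7 + 7 + 0 + 4 + 3 + 1 + 3 + 7 + 1 + 0 + 1 = 34

34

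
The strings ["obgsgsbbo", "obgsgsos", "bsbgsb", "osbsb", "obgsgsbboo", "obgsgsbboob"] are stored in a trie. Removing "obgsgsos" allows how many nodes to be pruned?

Walk "obgsgsos" from the leaf back toward the root, removing each node that no remaining word uses.
The suffix "os" (2 nodes) is used only by "obgsgsos"; the node for "obgsgs" still has the child "b", so pruning stops there.
Nodes removed: 2

2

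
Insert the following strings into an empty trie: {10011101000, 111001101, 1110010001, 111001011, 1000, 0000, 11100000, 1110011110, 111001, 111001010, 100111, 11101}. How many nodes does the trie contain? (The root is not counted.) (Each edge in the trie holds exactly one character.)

Insert word by word; a character creates a node only if that edge doesn't already exist:
  "10011101000" → 11 new (1, 0, 0, 1, 1, 1, 0, 1, 0, 0, 0)
  "111001101" → prefix "1" already present; 8 new (1, 1, 0, 0, 1, 1, 0, 1)
  "1110010001" → prefix "111001" already present; 4 new (0, 0, 0, 1)
  "111001011" → prefix "1110010" already present; 2 new (1, 1)
  "1000" → prefix "100" already present; 1 new (0)
  "0000" → 4 new (0, 0, 0, 0)
  "11100000" → prefix "11100" already present; 3 new (0, 0, 0)
  "1110011110" → prefix "1110011" already present; 3 new (1, 1, 0)
  "111001" → prefix "111001" already present; 0 new (none)
  "111001010" → prefix "11100101" already present; 1 new (0)
  "100111" → prefix "100111" already present; 0 new (none)
  "11101" → prefix "1110" already present; 1 new (1)
Total nodes = 11 + 8 + 4 + 2 + 1 + 4 + 3 + 3 + 0 + 1 + 0 + 1 = 38

38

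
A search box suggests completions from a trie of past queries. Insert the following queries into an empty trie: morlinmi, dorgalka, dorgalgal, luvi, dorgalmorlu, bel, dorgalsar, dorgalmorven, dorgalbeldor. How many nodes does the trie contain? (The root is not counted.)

Trace insertions, counting only characters that open a new branch:
  "morlinmi" → 8 new (m, o, r, l, i, n, m, i)
  "dorgalka" → 8 new (d, o, r, g, a, l, k, a)
  "dorgalgal" → prefix "dorgal" already present; 3 new (g, a, l)
  "luvi" → 4 new (l, u, v, i)
  "dorgalmorlu" → prefix "dorgal" already present; 5 new (m, o, r, l, u)
  "bel" → 3 new (b, e, l)
  "dorgalsar" → prefix "dorgal" already present; 3 new (s, a, r)
  "dorgalmorven" → prefix "dorgalmor" already present; 3 new (v, e, n)
  "dorgalbeldor" → prefix "dorgal" already present; 6 new (b, e, l, d, o, r)
Total nodes = 8 + 8 + 3 + 4 + 5 + 3 + 3 + 3 + 6 = 43

43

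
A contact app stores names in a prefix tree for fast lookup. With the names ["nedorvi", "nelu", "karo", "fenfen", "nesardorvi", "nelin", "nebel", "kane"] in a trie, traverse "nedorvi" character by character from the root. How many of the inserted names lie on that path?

Check each prefix of "nedorvi" against the stored set — each match is an end-marker on the path.
Prefixes of the query that are stored words: "nedorvi"
Count: 1

1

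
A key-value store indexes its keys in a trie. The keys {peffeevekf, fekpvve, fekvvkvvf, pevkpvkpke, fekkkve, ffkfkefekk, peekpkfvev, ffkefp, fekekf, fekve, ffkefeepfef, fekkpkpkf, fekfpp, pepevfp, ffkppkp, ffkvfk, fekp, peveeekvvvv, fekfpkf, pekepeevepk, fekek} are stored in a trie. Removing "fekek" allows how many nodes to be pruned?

0

A node on "fekek"'s path can go only if nothing else ends at it or branches off below it.
Every node on "fekek" is still needed (e.g. by "fekekf"), so nothing is freed.
Nodes removed: 0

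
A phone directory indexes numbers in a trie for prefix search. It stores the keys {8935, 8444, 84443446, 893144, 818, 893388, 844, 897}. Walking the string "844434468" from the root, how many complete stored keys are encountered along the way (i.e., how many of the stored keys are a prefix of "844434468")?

Check each prefix of "844434468" against the stored set — each match is an end-marker on the path.
Prefixes of the query that are stored words: "844", "8444", "84443446"
Count: 3

3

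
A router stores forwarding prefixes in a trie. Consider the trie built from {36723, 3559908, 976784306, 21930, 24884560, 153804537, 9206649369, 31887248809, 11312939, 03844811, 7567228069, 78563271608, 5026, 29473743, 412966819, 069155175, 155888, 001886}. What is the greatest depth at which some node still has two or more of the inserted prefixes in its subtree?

2

The deepest shared node is where two words last agree before diverging.
e.g. "153804537" and "155888" share the prefix "15" of length 2; no pair shares a longer one.
Longest shared-prefix length: 2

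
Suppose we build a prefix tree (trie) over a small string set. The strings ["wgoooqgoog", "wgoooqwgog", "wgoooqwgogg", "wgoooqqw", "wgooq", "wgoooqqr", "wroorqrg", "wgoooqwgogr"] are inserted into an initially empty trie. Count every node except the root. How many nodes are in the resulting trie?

27

Count nodes per top-level branch (shared prefixes stored once):
  'w'-branch (wgoooqgoog, wgoooqqr, wgoooqqw, wgoooqwgog, wgoooqwgogg, wgoooqwgogr, wgooq, wroorqrg): 27 nodes
Sum: 27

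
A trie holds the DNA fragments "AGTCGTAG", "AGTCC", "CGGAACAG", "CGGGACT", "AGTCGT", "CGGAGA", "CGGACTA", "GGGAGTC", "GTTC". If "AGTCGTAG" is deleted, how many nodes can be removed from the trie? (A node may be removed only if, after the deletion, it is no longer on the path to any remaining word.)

A node on "AGTCGTAG"'s path can go only if nothing else ends at it or branches off below it.
The suffix "AG" (2 nodes) is used only by "AGTCGTAG"; "AGTCGT" is itself a stored word, so pruning stops there.
Nodes removed: 2

2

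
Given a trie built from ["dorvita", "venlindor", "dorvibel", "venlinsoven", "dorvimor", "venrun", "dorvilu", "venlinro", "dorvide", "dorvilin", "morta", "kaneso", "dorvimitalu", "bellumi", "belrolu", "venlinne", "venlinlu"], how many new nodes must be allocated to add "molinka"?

Walking "molinka" from the root, the first 2 characters ("mo") follow existing edges; "l" is the first miss.
New nodes needed: |"molinka"| − 2 = 7 − 2 = 5.

5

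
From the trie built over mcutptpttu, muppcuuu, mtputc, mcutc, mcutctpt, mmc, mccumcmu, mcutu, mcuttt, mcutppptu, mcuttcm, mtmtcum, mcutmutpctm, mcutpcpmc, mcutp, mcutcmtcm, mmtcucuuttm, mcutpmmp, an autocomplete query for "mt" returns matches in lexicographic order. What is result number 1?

mtmtcum

Filter for "mt…" and sort: "mtmtcum", "mtputc"
The 1st is mtmtcum.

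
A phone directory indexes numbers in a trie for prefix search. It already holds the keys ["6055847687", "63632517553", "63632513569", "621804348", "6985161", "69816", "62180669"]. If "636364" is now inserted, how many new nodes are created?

Walking "636364" from the root, the first 4 characters ("6363") follow existing edges; "6" is the first miss.
New nodes needed: |"636364"| − 4 = 6 − 4 = 2.

2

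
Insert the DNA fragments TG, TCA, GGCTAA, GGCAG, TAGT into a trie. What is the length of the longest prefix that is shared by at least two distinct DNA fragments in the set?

3

Look for the deepest trie node that still has at least two words in its subtree.
"GGCAG" and "GGCTAA" agree on "GGC" (3 characters) before diverging; nothing deeper is shared.
Longest shared-prefix length: 3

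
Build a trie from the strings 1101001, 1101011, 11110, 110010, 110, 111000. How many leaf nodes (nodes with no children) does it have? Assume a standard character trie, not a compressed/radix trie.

5

Leaves are exactly the stored words that no other stored word extends.
Those words: "110010", "1101001", "1101011", "111000", "11110"
Leaf count: 5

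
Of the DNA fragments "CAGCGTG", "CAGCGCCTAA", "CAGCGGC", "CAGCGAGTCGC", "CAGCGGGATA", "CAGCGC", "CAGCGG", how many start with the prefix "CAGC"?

7

Walk to "CAGC"; the words in its subtree are exactly those with that prefix.
Words under "CAGC": CAGCGAGTCGC, CAGCGC, CAGCGCCTAA, CAGCGG, CAGCGGC, CAGCGGGATA, CAGCGTG
Count: 7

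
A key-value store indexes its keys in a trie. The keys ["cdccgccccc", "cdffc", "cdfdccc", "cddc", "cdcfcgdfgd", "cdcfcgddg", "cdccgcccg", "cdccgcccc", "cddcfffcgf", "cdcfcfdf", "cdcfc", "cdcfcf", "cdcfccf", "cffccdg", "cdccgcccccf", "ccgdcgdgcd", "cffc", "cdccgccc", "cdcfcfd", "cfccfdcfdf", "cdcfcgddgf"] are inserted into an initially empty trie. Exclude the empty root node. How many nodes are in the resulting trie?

65

Insert word by word; a character creates a node only if that edge doesn't already exist:
  "cdccgccccc" → 10 new (c, d, c, c, g, c, c, c, c, c)
  "cdffc" → prefix "cd" already present; 3 new (f, f, c)
  "cdfdccc" → prefix "cdf" already present; 4 new (d, c, c, c)
  "cddc" → prefix "cd" already present; 2 new (d, c)
  "cdcfcgdfgd" → prefix "cdc" already present; 7 new (f, c, g, d, f, g, d)
  "cdcfcgddg" → prefix "cdcfcgd" already present; 2 new (d, g)
  "cdccgcccg" → prefix "cdccgccc" already present; 1 new (g)
  "cdccgcccc" → prefix "cdccgcccc" already present; 0 new (none)
  "cddcfffcgf" → prefix "cddc" already present; 6 new (f, f, f, c, g, f)
  "cdcfcfdf" → prefix "cdcfc" already present; 3 new (f, d, f)
  "cdcfc" → prefix "cdcfc" already present; 0 new (none)
  "cdcfcf" → prefix "cdcfcf" already present; 0 new (none)
  "cdcfccf" → prefix "cdcfc" already present; 2 new (c, f)
  "cffccdg" → prefix "c" already present; 6 new (f, f, c, c, d, g)
  "cdccgcccccf" → prefix "cdccgccccc" already present; 1 new (f)
  "ccgdcgdgcd" → prefix "c" already present; 9 new (c, g, d, c, g, d, g, c, d)
  "cffc" → prefix "cffc" already present; 0 new (none)
  "cdccgccc" → prefix "cdccgccc" already present; 0 new (none)
  "cdcfcfd" → prefix "cdcfcfd" already present; 0 new (none)
  "cfccfdcfdf" → prefix "cf" already present; 8 new (c, c, f, d, c, f, d, f)
  "cdcfcgddgf" → prefix "cdcfcgddg" already present; 1 new (f)
Total nodes = 10 + 3 + 4 + 2 + 7 + 2 + 1 + 0 + 6 + 3 + 0 + 0 + 2 + 6 + 1 + 9 + 0 + 0 + 0 + 8 + 1 = 65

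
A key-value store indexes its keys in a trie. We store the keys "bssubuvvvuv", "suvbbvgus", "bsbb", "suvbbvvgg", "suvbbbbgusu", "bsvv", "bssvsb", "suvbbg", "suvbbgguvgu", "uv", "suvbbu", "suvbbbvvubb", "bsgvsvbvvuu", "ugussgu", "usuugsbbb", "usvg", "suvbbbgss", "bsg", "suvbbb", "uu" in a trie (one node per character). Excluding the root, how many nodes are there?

79

For each word, the new-node count is its length minus the longest prefix already in the trie:
  "bssubuvvvuv" → 11 new (b, s, s, u, b, u, v, v, v, u, v)
  "suvbbvgus" → 9 new (s, u, v, b, b, v, g, u, s)
  "bsbb" → prefix "bs" already present; 2 new (b, b)
  "suvbbvvgg" → prefix "suvbbv" already present; 3 new (v, g, g)
  "suvbbbbgusu" → prefix "suvbb" already present; 6 new (b, b, g, u, s, u)
  "bsvv" → prefix "bs" already present; 2 new (v, v)
  "bssvsb" → prefix "bss" already present; 3 new (v, s, b)
  "suvbbg" → prefix "suvbb" already present; 1 new (g)
  "suvbbgguvgu" → prefix "suvbbg" already present; 5 new (g, u, v, g, u)
  "uv" → 2 new (u, v)
  "suvbbu" → prefix "suvbb" already present; 1 new (u)
  "suvbbbvvubb" → prefix "suvbbb" already present; 5 new (v, v, u, b, b)
  "bsgvsvbvvuu" → prefix "bs" already present; 9 new (g, v, s, v, b, v, v, u, u)
  "ugussgu" → prefix "u" already present; 6 new (g, u, s, s, g, u)
  "usuugsbbb" → prefix "u" already present; 8 new (s, u, u, g, s, b, b, b)
  "usvg" → prefix "us" already present; 2 new (v, g)
  "suvbbbgss" → prefix "suvbbb" already present; 3 new (g, s, s)
  "bsg" → prefix "bsg" already present; 0 new (none)
  "suvbbb" → prefix "suvbbb" already present; 0 new (none)
  "uu" → prefix "u" already present; 1 new (u)
Total nodes = 11 + 9 + 2 + 3 + 6 + 2 + 3 + 1 + 5 + 2 + 1 + 5 + 9 + 6 + 8 + 2 + 3 + 0 + 0 + 1 = 79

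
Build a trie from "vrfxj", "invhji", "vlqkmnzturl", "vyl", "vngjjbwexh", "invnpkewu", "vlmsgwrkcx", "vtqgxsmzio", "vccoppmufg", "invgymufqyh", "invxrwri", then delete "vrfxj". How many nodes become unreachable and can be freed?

Walk "vrfxj" from the leaf back toward the root, removing each node that no remaining word uses.
The suffix "rfxj" (4 nodes) is used only by "vrfxj"; the node for "v" still has the child "l", so pruning stops there.
Nodes removed: 4

4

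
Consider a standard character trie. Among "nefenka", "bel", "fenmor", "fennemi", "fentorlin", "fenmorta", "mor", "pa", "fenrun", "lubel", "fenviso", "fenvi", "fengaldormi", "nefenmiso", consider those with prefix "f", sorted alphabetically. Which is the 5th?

fenrun

Filter for "f…" and sort: "fengaldormi", "fenmor", "fenmorta", "fennemi", "fenrun", "fentorlin", "fenvi", "fenviso"
The 5th is fenrun.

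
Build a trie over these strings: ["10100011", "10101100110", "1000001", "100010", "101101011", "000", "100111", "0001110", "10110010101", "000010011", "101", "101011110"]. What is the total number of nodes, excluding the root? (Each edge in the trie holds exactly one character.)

53

For each word, the new-node count is its length minus the longest prefix already in the trie:
  "10100011" → 8 new (1, 0, 1, 0, 0, 0, 1, 1)
  "10101100110" → prefix "1010" already present; 7 new (1, 1, 0, 0, 1, 1, 0)
  "1000001" → prefix "10" already present; 5 new (0, 0, 0, 0, 1)
  "100010" → prefix "1000" already present; 2 new (1, 0)
  "101101011" → prefix "101" already present; 6 new (1, 0, 1, 0, 1, 1)
  "000" → 3 new (0, 0, 0)
  "100111" → prefix "100" already present; 3 new (1, 1, 1)
  "0001110" → prefix "000" already present; 4 new (1, 1, 1, 0)
  "10110010101" → prefix "10110" already present; 6 new (0, 1, 0, 1, 0, 1)
  "000010011" → prefix "000" already present; 6 new (0, 1, 0, 0, 1, 1)
  "101" → prefix "101" already present; 0 new (none)
  "101011110" → prefix "101011" already present; 3 new (1, 1, 0)
Total nodes = 8 + 7 + 5 + 2 + 6 + 3 + 3 + 4 + 6 + 6 + 0 + 3 = 53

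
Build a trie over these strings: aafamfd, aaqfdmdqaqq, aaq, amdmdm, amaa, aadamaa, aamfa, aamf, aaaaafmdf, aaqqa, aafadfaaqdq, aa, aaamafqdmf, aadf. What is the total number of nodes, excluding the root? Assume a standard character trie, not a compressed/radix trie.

55

Insert word by word; a character creates a node only if that edge doesn't already exist:
  "aafamfd" → 7 new (a, a, f, a, m, f, d)
  "aaqfdmdqaqq" → prefix "aa" already present; 9 new (q, f, d, m, d, q, a, q, q)
  "aaq" → prefix "aaq" already present; 0 new (none)
  "amdmdm" → prefix "a" already present; 5 new (m, d, m, d, m)
  "amaa" → prefix "am" already present; 2 new (a, a)
  "aadamaa" → prefix "aa" already present; 5 new (d, a, m, a, a)
  "aamfa" → prefix "aa" already present; 3 new (m, f, a)
  "aamf" → prefix "aamf" already present; 0 new (none)
  "aaaaafmdf" → prefix "aa" already present; 7 new (a, a, a, f, m, d, f)
  "aaqqa" → prefix "aaq" already present; 2 new (q, a)
  "aafadfaaqdq" → prefix "aafa" already present; 7 new (d, f, a, a, q, d, q)
  "aa" → prefix "aa" already present; 0 new (none)
  "aaamafqdmf" → prefix "aaa" already present; 7 new (m, a, f, q, d, m, f)
  "aadf" → prefix "aad" already present; 1 new (f)
Total nodes = 7 + 9 + 0 + 5 + 2 + 5 + 3 + 0 + 7 + 2 + 7 + 0 + 7 + 1 = 55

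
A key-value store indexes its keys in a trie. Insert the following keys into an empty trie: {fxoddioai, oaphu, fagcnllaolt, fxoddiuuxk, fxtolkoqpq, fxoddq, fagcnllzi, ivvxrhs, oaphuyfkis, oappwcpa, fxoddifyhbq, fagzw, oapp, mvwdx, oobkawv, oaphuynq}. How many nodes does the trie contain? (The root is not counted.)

76

Insert word by word; a character creates a node only if that edge doesn't already exist:
  "fxoddioai" → 9 new (f, x, o, d, d, i, o, a, i)
  "oaphu" → 5 new (o, a, p, h, u)
  "fagcnllaolt" → prefix "f" already present; 10 new (a, g, c, n, l, l, a, o, l, t)
  "fxoddiuuxk" → prefix "fxoddi" already present; 4 new (u, u, x, k)
  "fxtolkoqpq" → prefix "fx" already present; 8 new (t, o, l, k, o, q, p, q)
  "fxoddq" → prefix "fxodd" already present; 1 new (q)
  "fagcnllzi" → prefix "fagcnll" already present; 2 new (z, i)
  "ivvxrhs" → 7 new (i, v, v, x, r, h, s)
  "oaphuyfkis" → prefix "oaphu" already present; 5 new (y, f, k, i, s)
  "oappwcpa" → prefix "oap" already present; 5 new (p, w, c, p, a)
  "fxoddifyhbq" → prefix "fxoddi" already present; 5 new (f, y, h, b, q)
  "fagzw" → prefix "fag" already present; 2 new (z, w)
  "oapp" → prefix "oapp" already present; 0 new (none)
  "mvwdx" → 5 new (m, v, w, d, x)
  "oobkawv" → prefix "o" already present; 6 new (o, b, k, a, w, v)
  "oaphuynq" → prefix "oaphuy" already present; 2 new (n, q)
Total nodes = 9 + 5 + 10 + 4 + 8 + 1 + 2 + 7 + 5 + 5 + 5 + 2 + 0 + 5 + 6 + 2 = 76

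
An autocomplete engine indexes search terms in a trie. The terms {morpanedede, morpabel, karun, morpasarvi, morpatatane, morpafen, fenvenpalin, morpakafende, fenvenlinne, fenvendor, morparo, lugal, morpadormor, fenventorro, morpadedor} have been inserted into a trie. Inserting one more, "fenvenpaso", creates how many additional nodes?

2

The longest prefix of "fenvenpaso" already in the trie is "fenvenpa" (length 8).
So 10 − 8 = 2 new nodes.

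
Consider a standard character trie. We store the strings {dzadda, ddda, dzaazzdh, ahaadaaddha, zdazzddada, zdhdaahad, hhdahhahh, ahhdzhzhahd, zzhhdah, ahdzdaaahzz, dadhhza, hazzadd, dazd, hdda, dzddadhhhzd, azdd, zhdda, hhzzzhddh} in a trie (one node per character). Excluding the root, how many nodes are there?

115

Insert word by word; a character creates a node only if that edge doesn't already exist:
  "dzadda" → 6 new (d, z, a, d, d, a)
  "ddda" → prefix "d" already present; 3 new (d, d, a)
  "dzaazzdh" → prefix "dza" already present; 5 new (a, z, z, d, h)
  "ahaadaaddha" → 11 new (a, h, a, a, d, a, a, d, d, h, a)
  "zdazzddada" → 10 new (z, d, a, z, z, d, d, a, d, a)
  "zdhdaahad" → prefix "zd" already present; 7 new (h, d, a, a, h, a, d)
  "hhdahhahh" → 9 new (h, h, d, a, h, h, a, h, h)
  "ahhdzhzhahd" → prefix "ah" already present; 9 new (h, d, z, h, z, h, a, h, d)
  "zzhhdah" → prefix "z" already present; 6 new (z, h, h, d, a, h)
  "ahdzdaaahzz" → prefix "ah" already present; 9 new (d, z, d, a, a, a, h, z, z)
  "dadhhza" → prefix "d" already present; 6 new (a, d, h, h, z, a)
  "hazzadd" → prefix "h" already present; 6 new (a, z, z, a, d, d)
  "dazd" → prefix "da" already present; 2 new (z, d)
  "hdda" → prefix "h" already present; 3 new (d, d, a)
  "dzddadhhhzd" → prefix "dz" already present; 9 new (d, d, a, d, h, h, h, z, d)
  "azdd" → prefix "a" already present; 3 new (z, d, d)
  "zhdda" → prefix "z" already present; 4 new (h, d, d, a)
  "hhzzzhddh" → prefix "hh" already present; 7 new (z, z, z, h, d, d, h)
Total nodes = 6 + 3 + 5 + 11 + 10 + 7 + 9 + 9 + 6 + 9 + 6 + 6 + 2 + 3 + 9 + 3 + 4 + 7 = 115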